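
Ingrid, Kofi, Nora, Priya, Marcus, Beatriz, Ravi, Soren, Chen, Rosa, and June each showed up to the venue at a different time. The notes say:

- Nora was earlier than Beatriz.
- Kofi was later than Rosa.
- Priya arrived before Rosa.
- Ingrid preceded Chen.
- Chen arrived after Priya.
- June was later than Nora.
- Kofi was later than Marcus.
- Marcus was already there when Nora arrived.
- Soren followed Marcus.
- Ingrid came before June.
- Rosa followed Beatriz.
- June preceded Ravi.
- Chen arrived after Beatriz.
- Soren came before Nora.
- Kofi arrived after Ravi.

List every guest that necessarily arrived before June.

Directly stated before June: Ingrid and Nora.
Marcus reaches June via Marcus → Nora → June.
Soren reaches June via Soren → Nora → June.
No chain forces Rosa (or any of the others) ahead of June.

Ingrid, Marcus, Nora, Soren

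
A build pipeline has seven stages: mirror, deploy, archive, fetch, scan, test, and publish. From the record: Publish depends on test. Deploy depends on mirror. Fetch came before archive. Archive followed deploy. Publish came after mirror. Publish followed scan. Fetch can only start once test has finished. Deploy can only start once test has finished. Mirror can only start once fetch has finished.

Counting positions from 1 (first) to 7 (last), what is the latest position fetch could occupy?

Fetch must come before archive, deploy, mirror, and publish — 4 stages forced after it.
Everything else can be placed before fetch in some valid order, so fetch can sit as late as position 7 − 4 = 3.

3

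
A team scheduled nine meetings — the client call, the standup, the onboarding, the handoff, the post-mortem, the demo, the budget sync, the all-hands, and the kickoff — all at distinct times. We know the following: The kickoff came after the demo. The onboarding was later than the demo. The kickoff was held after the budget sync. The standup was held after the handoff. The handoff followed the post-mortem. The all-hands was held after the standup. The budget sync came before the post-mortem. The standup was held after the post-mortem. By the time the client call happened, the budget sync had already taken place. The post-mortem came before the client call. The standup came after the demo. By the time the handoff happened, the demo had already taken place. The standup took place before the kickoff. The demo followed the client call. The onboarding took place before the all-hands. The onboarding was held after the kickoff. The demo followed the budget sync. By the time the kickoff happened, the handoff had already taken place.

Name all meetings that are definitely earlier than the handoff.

the budget sync, the client call, the demo, the post-mortem

Directly stated before the handoff: the demo and the post-mortem.
The budget sync reaches the handoff via the budget sync → the post-mortem → the handoff.
The client call reaches the handoff via the client call → the demo → the handoff.
No chain forces the onboarding (or any of the others) ahead of the handoff.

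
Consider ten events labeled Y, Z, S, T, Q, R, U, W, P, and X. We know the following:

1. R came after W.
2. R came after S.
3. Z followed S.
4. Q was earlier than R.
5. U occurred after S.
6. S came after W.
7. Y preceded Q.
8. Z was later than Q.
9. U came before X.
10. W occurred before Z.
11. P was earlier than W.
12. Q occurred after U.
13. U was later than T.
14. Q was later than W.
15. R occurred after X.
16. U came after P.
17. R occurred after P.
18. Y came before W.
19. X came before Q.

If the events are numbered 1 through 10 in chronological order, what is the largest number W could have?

4

W must come before Q, R, S, U, X, and Z — 6 events forced after it.
Everything else can be placed before W in some valid order, so W can sit as late as position 10 − 6 = 4.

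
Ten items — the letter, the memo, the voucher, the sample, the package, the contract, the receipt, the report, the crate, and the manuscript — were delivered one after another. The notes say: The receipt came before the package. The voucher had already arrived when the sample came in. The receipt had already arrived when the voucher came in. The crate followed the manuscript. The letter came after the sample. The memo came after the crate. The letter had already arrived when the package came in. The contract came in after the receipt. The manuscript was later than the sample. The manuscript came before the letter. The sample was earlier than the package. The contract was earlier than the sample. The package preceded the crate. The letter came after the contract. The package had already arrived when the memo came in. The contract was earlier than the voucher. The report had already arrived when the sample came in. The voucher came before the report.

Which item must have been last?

the memo

Every other item has a chain of constraints placing it before the memo, so the memo is last.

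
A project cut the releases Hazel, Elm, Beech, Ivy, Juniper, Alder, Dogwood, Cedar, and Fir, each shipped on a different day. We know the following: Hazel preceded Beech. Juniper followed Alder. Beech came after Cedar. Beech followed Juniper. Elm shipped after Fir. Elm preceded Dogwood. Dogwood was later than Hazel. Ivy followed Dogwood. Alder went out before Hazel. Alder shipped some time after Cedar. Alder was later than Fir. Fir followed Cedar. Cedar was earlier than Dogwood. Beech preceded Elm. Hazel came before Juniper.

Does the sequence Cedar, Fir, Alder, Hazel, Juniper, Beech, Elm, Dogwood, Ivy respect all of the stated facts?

yes

Check each stated constraint against the proposed order — e.g. Fir is ahead of Elm; Cedar is ahead of Dogwood. Every pair is in the required order; nothing is violated.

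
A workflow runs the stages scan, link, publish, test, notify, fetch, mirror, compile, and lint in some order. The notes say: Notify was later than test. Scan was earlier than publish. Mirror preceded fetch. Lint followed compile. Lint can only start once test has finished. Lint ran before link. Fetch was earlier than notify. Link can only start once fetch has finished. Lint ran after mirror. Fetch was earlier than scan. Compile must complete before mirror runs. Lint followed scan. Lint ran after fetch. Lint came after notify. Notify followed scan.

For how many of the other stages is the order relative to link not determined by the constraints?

1

Forced before link: compile, fetch, lint, mirror, notify, scan, and test.
That leaves publish with no forced order relative to link — 1.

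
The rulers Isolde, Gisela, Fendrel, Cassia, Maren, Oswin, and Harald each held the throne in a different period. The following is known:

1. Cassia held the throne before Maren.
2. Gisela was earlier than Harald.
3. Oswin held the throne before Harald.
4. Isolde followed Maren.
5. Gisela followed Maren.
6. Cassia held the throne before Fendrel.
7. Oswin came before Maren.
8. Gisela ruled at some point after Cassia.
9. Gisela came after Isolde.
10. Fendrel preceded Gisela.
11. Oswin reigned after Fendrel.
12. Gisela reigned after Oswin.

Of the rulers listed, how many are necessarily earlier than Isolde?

Directly stated before Isolde: Maren.
Cassia reaches Isolde via Cassia → Maren → Isolde.
Fendrel reaches Isolde via Fendrel → Oswin → Maren → Isolde.
Oswin reaches Isolde via Oswin → Maren → Isolde.
No chain forces Harald (or any of the others) ahead of Isolde.
That's Cassia, Fendrel, Maren, and Oswin — 4 in all.

4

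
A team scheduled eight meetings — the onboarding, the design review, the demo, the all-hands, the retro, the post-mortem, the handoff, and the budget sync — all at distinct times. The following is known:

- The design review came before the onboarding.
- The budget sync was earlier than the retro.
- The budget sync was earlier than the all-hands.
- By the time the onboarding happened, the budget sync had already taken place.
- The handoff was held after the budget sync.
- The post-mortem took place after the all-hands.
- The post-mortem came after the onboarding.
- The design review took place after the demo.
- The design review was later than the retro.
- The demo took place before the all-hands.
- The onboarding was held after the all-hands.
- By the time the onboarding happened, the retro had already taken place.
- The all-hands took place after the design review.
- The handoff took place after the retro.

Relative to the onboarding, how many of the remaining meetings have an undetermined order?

1

Forced before the onboarding: the all-hands, the budget sync, the demo, the design review, and the retro; forced after the onboarding: the post-mortem.
That leaves the handoff with no forced order relative to the onboarding — 1.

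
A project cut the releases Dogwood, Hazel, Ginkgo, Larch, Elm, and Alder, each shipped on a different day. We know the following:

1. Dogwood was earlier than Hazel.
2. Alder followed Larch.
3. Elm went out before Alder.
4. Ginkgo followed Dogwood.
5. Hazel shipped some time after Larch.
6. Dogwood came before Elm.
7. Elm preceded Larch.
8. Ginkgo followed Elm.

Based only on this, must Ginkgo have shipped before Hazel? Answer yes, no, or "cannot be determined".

No chain of stated constraints runs from Ginkgo to Hazel, and none runs from Hazel to Ginkgo either.
So the relative order of Ginkgo and Hazel is not fixed by the given facts.

cannot be determined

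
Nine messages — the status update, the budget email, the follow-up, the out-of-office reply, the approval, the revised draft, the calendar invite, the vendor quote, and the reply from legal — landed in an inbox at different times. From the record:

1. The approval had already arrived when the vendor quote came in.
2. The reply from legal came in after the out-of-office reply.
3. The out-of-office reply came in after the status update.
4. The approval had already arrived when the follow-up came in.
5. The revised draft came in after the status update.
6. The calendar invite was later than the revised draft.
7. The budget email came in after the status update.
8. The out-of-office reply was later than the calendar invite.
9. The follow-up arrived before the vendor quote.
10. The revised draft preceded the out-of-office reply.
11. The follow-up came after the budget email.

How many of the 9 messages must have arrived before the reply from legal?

Directly stated before the reply from legal: the out-of-office reply.
The calendar invite reaches the reply from legal via the calendar invite → the out-of-office reply → the reply from legal.
The revised draft reaches the reply from legal via the revised draft → the out-of-office reply → the reply from legal.
The status update reaches the reply from legal via the status update → the out-of-office reply → the reply from legal.
No chain forces the follow-up (or any of the others) ahead of the reply from legal.
That's the calendar invite, the out-of-office reply, the revised draft, and the status update — 4 in all.

4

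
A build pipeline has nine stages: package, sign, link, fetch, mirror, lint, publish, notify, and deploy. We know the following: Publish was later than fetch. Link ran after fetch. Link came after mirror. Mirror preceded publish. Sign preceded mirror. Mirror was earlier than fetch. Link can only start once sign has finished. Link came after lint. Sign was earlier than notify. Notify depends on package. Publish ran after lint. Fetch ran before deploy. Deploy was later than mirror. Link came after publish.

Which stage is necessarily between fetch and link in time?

publish

Tracing the constraints gives fetch → publish → link, so publish sits after fetch and before link.
No other stage is forced both after fetch and before link.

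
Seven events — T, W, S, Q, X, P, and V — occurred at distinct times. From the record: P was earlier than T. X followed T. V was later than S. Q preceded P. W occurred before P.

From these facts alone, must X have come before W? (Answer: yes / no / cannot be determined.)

no

Tracing the constraints gives W → P → T → X, so W must come before X.
That means X cannot be before W.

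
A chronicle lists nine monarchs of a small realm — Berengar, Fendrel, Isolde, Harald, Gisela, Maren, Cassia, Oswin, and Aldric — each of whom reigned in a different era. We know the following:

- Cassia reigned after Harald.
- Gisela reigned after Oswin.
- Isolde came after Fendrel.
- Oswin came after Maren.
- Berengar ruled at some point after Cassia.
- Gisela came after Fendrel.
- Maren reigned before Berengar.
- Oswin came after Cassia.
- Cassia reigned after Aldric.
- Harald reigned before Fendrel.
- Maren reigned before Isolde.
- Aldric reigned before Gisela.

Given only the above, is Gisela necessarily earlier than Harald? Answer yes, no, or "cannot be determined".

no

Tracing the constraints gives Harald → Fendrel → Gisela, so Harald must come before Gisela.
That means Gisela cannot be before Harald.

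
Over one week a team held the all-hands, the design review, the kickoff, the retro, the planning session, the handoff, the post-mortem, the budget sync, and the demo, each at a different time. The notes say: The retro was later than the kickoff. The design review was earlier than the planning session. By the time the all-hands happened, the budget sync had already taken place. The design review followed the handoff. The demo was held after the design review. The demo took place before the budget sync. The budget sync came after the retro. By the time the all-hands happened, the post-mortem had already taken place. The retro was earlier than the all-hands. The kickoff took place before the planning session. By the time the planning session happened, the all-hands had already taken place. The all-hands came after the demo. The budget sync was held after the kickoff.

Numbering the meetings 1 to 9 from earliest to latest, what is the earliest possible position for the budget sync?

6

The demo, the design review, the handoff, the kickoff, and the retro must all come before the budget sync — 5 forced predecessors.
Nothing else is forced ahead of the budget sync, so its earliest slot is position 5 + 1 = 6.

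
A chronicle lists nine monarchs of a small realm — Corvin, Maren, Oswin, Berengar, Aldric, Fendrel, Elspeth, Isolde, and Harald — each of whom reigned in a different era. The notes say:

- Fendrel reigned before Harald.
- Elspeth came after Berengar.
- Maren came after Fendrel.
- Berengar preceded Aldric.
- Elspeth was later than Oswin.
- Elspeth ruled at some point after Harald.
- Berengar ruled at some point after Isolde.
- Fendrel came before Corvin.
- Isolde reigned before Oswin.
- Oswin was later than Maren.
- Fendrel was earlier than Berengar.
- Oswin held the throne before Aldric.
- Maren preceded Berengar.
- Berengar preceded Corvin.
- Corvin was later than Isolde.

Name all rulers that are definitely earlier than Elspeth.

Berengar, Fendrel, Harald, Isolde, Maren, Oswin

Directly stated before Elspeth: Berengar, Harald, and Oswin.
Fendrel reaches Elspeth via Fendrel → Berengar → Elspeth.
Isolde reaches Elspeth via Isolde → Oswin → Elspeth.
Maren reaches Elspeth via Maren → Oswin → Elspeth.
No chain forces Corvin (or any of the others) ahead of Elspeth.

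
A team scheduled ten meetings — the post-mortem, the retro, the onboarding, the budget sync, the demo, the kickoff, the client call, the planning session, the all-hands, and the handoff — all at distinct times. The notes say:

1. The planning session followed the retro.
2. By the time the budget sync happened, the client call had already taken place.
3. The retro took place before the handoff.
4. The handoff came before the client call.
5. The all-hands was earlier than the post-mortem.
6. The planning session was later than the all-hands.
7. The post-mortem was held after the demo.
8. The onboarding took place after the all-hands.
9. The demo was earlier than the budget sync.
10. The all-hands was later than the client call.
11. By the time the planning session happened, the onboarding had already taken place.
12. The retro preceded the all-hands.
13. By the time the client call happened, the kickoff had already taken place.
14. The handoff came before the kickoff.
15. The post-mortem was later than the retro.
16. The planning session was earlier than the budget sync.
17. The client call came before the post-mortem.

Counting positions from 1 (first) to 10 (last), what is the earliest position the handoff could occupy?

2

The retro must come before the handoff — 1 forced predecessor.
Nothing else is forced ahead of the handoff, so its earliest slot is position 1 + 1 = 2.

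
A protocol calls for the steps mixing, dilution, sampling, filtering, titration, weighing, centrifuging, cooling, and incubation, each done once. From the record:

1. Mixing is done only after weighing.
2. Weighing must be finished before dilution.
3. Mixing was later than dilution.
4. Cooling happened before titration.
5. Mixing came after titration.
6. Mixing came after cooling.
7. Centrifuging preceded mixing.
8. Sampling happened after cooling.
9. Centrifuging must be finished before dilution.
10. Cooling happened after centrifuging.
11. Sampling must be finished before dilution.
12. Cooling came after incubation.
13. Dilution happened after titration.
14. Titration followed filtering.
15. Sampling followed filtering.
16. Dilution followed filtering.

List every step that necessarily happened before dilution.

Directly stated before dilution: centrifuging, filtering, sampling, titration, and weighing.
Cooling reaches dilution via cooling → titration → dilution.
Incubation reaches dilution via incubation → cooling → titration → dilution.

centrifuging, cooling, filtering, incubation, sampling, titration, weighing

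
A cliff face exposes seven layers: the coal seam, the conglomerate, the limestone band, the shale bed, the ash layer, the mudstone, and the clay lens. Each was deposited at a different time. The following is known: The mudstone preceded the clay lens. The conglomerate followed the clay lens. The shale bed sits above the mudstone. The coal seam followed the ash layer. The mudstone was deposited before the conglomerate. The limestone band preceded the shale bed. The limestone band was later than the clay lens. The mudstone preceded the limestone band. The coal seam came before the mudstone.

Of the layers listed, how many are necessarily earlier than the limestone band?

4

Directly stated before the limestone band: the clay lens and the mudstone.
The ash layer reaches the limestone band via the ash layer → the coal seam → the mudstone → the limestone band.
The coal seam reaches the limestone band via the coal seam → the mudstone → the limestone band.
That's the ash layer, the clay lens, the coal seam, and the mudstone — 4 in all.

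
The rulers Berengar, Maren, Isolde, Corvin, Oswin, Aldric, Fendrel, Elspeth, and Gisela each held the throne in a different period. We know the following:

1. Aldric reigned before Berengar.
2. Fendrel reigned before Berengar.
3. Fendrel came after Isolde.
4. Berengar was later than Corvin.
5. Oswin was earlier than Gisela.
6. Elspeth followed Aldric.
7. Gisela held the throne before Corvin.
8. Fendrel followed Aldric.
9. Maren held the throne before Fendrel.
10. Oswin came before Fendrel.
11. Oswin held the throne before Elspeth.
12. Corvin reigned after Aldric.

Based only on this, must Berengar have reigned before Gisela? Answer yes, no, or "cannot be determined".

no

Tracing the constraints gives Gisela → Corvin → Berengar, so Gisela must come before Berengar.
That means Berengar cannot be before Gisela.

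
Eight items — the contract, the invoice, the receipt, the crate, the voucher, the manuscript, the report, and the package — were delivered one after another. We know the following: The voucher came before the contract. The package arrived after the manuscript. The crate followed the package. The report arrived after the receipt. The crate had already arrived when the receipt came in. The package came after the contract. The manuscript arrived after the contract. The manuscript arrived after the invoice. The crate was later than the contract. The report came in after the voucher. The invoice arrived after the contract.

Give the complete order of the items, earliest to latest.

the voucher, the contract, the invoice, the manuscript, the package, the crate, the receipt, the report

The constraints fix every adjacent pair, so only one ordering works:
the voucher → the contract → the invoice → the manuscript → the package → the crate → the receipt → the report.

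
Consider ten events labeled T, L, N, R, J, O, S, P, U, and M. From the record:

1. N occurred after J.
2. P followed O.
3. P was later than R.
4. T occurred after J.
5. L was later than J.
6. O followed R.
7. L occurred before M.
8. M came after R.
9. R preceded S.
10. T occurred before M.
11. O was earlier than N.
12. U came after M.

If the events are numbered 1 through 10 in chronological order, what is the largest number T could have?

8

T must come before M and U — 2 events forced after it.
Everything else can be placed before T in some valid order, so T can sit as late as position 10 − 2 = 8.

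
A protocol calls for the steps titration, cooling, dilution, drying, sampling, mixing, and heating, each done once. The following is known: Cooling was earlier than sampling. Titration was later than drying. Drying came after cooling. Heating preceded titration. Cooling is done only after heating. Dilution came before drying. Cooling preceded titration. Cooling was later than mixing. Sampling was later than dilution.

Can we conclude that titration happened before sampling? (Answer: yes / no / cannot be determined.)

No chain of stated constraints runs from titration to sampling, and none runs from sampling to titration either.
So the relative order of titration and sampling is not fixed by the given facts.

cannot be determined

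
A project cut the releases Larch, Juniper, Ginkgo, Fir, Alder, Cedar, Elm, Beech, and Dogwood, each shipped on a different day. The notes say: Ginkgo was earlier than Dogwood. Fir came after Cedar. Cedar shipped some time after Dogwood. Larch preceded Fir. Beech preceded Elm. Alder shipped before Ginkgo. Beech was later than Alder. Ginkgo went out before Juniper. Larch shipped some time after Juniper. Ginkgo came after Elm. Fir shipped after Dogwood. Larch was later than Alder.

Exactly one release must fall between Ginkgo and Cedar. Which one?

Tracing the constraints gives Ginkgo → Dogwood → Cedar, so Dogwood sits after Ginkgo and before Cedar.
No other release is forced both after Ginkgo and before Cedar.

Dogwood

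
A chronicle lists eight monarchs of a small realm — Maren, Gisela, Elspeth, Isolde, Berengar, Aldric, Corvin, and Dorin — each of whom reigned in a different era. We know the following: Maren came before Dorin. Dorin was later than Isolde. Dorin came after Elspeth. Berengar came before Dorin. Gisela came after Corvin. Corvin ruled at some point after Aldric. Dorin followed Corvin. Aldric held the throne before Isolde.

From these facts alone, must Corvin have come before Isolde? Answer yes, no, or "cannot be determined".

No chain of stated constraints runs from Corvin to Isolde, and none runs from Isolde to Corvin either.
So the relative order of Corvin and Isolde is not fixed by the given facts.

cannot be determined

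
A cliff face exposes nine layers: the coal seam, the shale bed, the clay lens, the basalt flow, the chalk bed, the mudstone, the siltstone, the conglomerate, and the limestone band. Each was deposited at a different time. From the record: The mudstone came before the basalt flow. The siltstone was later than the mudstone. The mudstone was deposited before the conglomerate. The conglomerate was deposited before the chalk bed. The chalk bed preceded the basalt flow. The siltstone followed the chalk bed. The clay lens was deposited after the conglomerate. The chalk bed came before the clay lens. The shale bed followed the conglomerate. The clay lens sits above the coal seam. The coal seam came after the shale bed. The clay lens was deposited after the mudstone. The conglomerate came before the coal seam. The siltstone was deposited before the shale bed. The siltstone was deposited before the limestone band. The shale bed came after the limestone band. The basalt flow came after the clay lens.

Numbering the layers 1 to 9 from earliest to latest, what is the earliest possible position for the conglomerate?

The mudstone must come before the conglomerate — 1 forced predecessor.
Nothing else is forced ahead of the conglomerate, so its earliest slot is position 1 + 1 = 2.

2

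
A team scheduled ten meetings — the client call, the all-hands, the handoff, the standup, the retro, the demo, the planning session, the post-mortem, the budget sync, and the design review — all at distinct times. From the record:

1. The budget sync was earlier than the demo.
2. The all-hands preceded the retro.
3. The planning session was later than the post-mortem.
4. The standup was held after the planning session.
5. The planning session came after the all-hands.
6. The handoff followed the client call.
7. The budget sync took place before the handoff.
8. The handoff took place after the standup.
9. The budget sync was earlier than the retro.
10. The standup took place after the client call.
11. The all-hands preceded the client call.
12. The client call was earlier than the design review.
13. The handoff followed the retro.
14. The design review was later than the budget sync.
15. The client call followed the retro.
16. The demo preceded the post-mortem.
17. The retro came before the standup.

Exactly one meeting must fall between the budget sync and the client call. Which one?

the retro

Tracing the constraints gives the budget sync → the retro → the client call, so the retro sits after the budget sync and before the client call.
No other meeting is forced both after the budget sync and before the client call.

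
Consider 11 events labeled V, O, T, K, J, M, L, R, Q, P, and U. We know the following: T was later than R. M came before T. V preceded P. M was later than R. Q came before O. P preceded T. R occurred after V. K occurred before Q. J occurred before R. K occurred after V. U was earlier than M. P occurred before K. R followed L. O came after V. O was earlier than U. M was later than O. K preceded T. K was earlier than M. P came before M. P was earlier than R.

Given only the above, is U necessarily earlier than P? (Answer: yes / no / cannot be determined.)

no

Tracing the constraints gives P → K → Q → O → U, so P must come before U.
That means U cannot be before P.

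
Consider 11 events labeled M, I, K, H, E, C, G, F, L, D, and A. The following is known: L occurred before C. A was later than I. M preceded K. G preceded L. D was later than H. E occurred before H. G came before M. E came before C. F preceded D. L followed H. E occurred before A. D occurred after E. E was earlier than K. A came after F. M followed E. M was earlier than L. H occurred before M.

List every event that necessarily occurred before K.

E, G, H, M

Directly stated before K: E and M.
G reaches K via G → M → K.
H reaches K via H → M → K.
No chain forces L (or any of the others) ahead of K.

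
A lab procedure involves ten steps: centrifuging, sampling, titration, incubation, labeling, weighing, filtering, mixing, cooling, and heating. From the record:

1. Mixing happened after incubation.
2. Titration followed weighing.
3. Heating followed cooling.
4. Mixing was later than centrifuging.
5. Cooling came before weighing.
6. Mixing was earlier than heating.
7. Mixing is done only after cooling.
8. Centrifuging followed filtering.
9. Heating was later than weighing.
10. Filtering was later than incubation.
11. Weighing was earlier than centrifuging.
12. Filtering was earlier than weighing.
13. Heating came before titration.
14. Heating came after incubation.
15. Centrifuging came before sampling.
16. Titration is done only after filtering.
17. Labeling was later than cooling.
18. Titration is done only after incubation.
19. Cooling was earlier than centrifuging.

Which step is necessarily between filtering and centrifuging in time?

weighing

Tracing the constraints gives filtering → weighing → centrifuging, so weighing sits after filtering and before centrifuging.
No other step is forced both after filtering and before centrifuging.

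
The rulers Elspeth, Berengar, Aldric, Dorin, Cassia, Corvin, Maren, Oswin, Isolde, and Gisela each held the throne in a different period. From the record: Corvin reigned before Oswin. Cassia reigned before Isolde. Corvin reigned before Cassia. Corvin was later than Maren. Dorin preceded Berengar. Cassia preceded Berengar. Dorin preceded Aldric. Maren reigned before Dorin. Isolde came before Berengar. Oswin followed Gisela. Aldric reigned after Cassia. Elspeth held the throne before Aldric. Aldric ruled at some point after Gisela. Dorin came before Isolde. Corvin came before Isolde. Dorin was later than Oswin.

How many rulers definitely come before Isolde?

Directly stated before Isolde: Cassia, Corvin, and Dorin.
Gisela reaches Isolde via Gisela → Oswin → Dorin → Isolde.
Maren reaches Isolde via Maren → Corvin → Isolde.
Oswin reaches Isolde via Oswin → Dorin → Isolde.
That's Cassia, Corvin, Dorin, Gisela, Maren, and Oswin — 6 in all.

6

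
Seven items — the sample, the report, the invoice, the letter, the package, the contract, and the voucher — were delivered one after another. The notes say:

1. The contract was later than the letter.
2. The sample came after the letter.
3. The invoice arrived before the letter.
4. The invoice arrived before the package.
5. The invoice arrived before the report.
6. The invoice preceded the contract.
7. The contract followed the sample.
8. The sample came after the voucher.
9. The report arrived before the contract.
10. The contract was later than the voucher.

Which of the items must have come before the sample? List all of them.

the invoice, the letter, the voucher

Directly stated before the sample: the letter and the voucher.
The invoice reaches the sample via the invoice → the letter → the sample.
No chain forces the package (or any of the others) ahead of the sample.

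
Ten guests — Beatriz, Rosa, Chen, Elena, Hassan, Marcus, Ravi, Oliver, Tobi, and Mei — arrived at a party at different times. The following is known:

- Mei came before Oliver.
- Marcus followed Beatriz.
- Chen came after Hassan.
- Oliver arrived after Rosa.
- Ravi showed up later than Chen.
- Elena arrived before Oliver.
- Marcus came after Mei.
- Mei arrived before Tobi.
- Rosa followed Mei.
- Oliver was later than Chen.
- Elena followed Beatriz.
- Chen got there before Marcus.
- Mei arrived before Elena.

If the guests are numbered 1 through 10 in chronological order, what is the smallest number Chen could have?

Hassan must come before Chen — 1 forced predecessor.
Nothing else is forced ahead of Chen, so their earliest slot is position 1 + 1 = 2.

2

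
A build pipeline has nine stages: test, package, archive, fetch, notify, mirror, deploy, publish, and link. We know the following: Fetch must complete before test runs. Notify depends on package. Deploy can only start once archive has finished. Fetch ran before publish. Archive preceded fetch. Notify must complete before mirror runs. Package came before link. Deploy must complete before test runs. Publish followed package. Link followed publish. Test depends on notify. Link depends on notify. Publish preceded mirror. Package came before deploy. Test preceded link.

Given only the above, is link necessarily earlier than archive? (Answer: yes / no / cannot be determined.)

no

Tracing the constraints gives archive → fetch → publish → link, so archive must come before link.
That means link cannot be before archive.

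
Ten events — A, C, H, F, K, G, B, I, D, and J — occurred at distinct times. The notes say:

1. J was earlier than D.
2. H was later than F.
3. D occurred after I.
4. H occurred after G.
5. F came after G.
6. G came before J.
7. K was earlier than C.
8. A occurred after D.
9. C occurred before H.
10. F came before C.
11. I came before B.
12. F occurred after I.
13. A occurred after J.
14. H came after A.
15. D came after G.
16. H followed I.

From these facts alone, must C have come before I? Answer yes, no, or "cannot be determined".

Tracing the constraints gives I → F → C, so I must come before C.
That means C cannot be before I.

no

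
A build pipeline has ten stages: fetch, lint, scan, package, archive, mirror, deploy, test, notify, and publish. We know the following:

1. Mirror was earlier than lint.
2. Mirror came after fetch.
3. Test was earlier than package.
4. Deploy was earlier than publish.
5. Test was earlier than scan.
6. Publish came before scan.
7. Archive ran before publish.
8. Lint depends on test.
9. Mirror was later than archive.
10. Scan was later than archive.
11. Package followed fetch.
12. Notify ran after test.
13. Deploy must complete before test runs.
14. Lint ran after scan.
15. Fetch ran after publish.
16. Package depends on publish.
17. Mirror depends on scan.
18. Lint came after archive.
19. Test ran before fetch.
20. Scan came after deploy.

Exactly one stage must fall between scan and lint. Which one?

Tracing the constraints gives scan → mirror → lint, so mirror sits after scan and before lint.
No other stage is forced both after scan and before lint.

mirror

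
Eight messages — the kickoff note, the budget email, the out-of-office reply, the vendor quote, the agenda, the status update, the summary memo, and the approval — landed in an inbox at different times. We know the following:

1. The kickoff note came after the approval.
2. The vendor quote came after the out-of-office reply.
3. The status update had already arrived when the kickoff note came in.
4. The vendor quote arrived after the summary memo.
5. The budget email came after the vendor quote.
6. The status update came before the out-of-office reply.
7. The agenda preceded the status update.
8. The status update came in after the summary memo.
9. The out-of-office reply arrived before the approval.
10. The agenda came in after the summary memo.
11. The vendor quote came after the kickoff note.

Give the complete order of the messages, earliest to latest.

The constraints fix every adjacent pair, so only one ordering works:
the summary memo → the agenda → the status update → the out-of-office reply → the approval → the kickoff note → the vendor quote → the budget email.

the summary memo, the agenda, the status update, the out-of-office reply, the approval, the kickoff note, the vendor quote, the budget email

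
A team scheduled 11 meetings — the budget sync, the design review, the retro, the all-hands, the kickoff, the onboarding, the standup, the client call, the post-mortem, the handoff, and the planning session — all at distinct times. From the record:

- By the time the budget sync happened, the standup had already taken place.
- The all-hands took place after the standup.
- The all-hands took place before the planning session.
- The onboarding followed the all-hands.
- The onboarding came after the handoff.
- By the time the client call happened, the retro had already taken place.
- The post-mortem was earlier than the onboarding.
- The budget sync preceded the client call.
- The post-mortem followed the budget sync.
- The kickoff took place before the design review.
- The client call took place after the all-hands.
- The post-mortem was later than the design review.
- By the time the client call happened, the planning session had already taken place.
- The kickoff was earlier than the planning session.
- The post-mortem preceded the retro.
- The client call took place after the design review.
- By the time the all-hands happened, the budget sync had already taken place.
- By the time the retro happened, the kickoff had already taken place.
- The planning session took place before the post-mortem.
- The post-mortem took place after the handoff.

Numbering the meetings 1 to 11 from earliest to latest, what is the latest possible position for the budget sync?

5

The budget sync must come before the all-hands, the client call, the onboarding, the planning session, the post-mortem, and the retro — 6 meetings forced after it.
Everything else can be placed before the budget sync in some valid order, so the budget sync can sit as late as position 11 − 6 = 5.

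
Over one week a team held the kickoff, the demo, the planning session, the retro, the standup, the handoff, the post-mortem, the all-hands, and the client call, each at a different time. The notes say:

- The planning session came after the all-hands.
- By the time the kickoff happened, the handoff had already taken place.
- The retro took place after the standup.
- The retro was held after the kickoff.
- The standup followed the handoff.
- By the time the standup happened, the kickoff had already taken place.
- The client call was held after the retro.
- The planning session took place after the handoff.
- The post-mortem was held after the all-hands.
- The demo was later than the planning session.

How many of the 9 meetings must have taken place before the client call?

Directly stated before the client call: the retro.
The handoff reaches the client call via the handoff → the kickoff → the retro → the client call.
The kickoff reaches the client call via the kickoff → the retro → the client call.
The standup reaches the client call via the standup → the retro → the client call.
No chain forces the demo (or any of the others) ahead of the client call.
That's the handoff, the kickoff, the retro, and the standup — 4 in all.

4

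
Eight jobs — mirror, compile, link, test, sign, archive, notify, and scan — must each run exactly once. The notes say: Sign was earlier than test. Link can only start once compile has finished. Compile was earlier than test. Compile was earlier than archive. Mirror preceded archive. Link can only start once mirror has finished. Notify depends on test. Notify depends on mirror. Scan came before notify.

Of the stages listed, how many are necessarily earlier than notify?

Directly stated before notify: mirror, scan, and test.
Compile reaches notify via compile → test → notify.
Sign reaches notify via sign → test → notify.
No chain forces archive (or any of the others) ahead of notify.
That's compile, mirror, scan, sign, and test — 5 in all.

5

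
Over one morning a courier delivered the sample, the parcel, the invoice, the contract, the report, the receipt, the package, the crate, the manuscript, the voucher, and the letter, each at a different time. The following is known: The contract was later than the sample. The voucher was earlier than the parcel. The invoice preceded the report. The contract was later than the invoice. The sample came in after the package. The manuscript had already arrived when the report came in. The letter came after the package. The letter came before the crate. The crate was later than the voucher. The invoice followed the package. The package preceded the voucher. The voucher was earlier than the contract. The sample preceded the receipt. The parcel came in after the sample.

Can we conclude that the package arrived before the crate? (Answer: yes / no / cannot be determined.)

Chain the constraints: the package → the letter → the crate. Each link is directly stated, so the package comes before the crate.

yes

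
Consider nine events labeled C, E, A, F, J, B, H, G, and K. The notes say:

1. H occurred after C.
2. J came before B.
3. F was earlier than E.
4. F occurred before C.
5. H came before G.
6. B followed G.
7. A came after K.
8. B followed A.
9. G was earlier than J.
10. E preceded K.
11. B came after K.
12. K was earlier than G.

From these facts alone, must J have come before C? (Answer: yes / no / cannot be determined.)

no

Tracing the constraints gives C → H → G → J, so C must come before J.
That means J cannot be before C.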